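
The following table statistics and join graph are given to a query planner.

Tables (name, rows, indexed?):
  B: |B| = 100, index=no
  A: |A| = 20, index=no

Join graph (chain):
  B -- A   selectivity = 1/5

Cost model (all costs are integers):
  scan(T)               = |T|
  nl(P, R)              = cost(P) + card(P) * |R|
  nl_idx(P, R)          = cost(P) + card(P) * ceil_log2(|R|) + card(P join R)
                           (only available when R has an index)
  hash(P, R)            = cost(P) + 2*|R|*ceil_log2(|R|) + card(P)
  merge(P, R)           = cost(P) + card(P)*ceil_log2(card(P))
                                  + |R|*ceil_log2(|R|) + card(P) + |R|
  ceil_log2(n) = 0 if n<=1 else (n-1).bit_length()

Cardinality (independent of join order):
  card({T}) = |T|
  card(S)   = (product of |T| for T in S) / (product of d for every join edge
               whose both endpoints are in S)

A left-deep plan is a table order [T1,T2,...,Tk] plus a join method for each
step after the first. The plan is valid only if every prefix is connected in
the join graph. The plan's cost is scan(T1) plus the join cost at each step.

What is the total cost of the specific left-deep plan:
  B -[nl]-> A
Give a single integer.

2100

step 1: scan B: cost=100, card=100
step 2: join A via nl
    card(P join A) = 100*20/(5) = 400
    cost = 100 + 100*20 = 2100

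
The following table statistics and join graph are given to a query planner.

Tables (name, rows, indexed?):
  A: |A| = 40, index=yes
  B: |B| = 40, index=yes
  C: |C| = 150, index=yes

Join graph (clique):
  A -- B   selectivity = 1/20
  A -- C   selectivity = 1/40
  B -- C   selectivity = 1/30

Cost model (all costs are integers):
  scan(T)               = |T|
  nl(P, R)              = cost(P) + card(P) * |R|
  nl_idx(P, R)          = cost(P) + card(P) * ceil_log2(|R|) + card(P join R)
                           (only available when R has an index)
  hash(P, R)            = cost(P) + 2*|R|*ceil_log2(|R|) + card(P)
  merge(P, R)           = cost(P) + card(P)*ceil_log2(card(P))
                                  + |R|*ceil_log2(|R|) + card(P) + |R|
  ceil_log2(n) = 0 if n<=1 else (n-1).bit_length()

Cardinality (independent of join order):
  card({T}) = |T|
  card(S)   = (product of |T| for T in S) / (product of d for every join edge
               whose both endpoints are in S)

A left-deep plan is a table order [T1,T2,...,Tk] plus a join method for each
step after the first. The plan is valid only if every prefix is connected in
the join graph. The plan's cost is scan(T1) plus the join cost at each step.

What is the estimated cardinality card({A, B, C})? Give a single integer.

10

Tables in S: A(40), B(40), C(150)
Edges inside S: A-B(d=20), A-C(d=40), B-C(d=30)
numerator = 40 * 40 * 150 = 240000
denominator = 20 * 40 * 30 = 24000
card(S) = 240000 / 24000 = 10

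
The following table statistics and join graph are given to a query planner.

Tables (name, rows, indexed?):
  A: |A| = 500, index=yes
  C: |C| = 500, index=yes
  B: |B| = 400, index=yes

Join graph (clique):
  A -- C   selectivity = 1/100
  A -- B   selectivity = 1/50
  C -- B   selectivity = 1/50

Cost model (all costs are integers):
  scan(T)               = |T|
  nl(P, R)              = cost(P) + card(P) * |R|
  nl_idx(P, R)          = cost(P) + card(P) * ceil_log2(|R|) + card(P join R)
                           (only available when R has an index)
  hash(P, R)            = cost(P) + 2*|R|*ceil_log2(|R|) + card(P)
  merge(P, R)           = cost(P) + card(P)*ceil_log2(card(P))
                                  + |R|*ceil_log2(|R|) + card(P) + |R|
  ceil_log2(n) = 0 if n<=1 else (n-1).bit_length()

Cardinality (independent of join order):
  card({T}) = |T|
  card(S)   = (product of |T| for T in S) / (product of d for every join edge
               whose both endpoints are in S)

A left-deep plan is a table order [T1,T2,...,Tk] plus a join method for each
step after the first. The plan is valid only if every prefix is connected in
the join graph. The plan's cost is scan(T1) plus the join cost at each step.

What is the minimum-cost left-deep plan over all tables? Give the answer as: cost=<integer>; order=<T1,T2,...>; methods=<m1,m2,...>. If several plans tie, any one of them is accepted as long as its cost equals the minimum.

cost=17200; order=A,C,B; methods=nl_idx,hash

Selinger DP (subsets sized 1..n):
  {A}: scan cost=500, card=500
  {C}: scan cost=500, card=500
  {B}: scan cost=400, card=400
  {AC}: card=2500; try (C,nl_idx)→7500, (A,nl_idx)→7500, (C,hash)→10000, (A,hash)→10000, (C,merge)→10500, (A,merge)→10500 …(+2); best=7500 via (C,nl_idx)
  {AB}: card=4000; try (A,nl_idx)→8000, (B,hash)→8200, (B,nl_idx)→9000, (A,merge)→9400, (B,merge)→9500, (A,hash)→9800 …(+2); best=8000 via (A,nl_idx)
  {BC}: card=4000; try (C,nl_idx)→8000, (B,hash)→8200, (B,nl_idx)→9000, (C,merge)→9400, (B,merge)→9500, (C,hash)→9800 …(+2); best=8000 via (C,nl_idx)
  {ABC}: card=400; try (B,hash)→17200, (C,hash)→21000, (A,hash)→21000, (B,nl_idx)→30400, (B,merge)→44000, (C,nl_idx)→44400 …(+6); best=17200 via (B,hash)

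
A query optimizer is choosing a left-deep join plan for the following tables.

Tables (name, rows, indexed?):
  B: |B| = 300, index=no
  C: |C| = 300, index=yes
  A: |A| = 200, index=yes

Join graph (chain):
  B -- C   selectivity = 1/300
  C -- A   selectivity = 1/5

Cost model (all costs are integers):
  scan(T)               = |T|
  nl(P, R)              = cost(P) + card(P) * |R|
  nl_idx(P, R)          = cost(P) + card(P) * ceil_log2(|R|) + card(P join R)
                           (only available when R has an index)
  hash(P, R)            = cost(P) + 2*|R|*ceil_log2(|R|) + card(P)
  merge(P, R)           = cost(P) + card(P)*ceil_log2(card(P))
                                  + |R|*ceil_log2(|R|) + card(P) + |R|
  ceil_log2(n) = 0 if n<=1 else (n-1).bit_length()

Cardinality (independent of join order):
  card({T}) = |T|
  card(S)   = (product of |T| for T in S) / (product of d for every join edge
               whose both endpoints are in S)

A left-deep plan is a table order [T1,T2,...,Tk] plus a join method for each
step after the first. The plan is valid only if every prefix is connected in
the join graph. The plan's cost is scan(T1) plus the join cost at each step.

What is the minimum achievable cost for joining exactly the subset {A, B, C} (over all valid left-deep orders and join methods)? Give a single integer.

6800

Selinger DP over subsets of {A,B,C}:
  {B}: scan cost=300, card=300
  {C}: scan cost=300, card=300
  {A}: scan cost=200, card=200
  {BC}: card=300; try (C,nl_idx)→3300, (C,hash)→6000, (B,hash)→6000, (C,merge)→6300, (B,merge)→6300, (C,nl)→90300 …(+1); best=3300 via (C,nl_idx)
  {AC}: card=12000; try (A,hash)→3800, (C,merge)→5000, (A,merge)→5100, (C,hash)→5800, (C,nl_idx)→14000, (A,nl_idx)→14700 …(+2); best=3800 via (A,hash)
  {ABC}: card=12000; try (A,hash)→6800, (A,merge)→8100, (A,nl_idx)→17700, (B,hash)→21200, (A,nl)→63300, (B,merge)→186800 …(+1); best=6800 via (A,hash)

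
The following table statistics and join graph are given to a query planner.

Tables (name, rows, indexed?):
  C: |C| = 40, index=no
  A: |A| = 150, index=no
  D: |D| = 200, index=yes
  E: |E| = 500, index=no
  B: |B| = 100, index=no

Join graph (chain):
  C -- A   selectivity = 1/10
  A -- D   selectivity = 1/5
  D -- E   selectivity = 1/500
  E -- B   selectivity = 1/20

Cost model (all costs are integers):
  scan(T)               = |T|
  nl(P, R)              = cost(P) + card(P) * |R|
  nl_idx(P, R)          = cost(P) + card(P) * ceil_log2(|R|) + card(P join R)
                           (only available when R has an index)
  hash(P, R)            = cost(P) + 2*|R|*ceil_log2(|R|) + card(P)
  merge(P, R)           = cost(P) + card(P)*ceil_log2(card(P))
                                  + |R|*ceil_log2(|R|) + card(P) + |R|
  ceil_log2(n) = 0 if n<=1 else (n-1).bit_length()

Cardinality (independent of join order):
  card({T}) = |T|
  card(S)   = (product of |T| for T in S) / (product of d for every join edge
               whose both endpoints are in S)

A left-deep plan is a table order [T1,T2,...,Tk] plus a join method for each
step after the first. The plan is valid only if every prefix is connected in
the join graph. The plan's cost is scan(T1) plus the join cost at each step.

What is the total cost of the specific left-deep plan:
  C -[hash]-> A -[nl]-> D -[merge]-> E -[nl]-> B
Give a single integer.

step 1: scan C: cost=40, card=40
step 2: join A via hash
    card(P join A) = 40*150/(10) = 600
    cost = 40 + 2*150*8 + 40 = 2480
step 3: join D via nl
    card(P join D) = 600*200/(5) = 24000
    cost = 2480 + 600*200 = 122480
step 4: join E via merge
    card(P join E) = 24000*500/(500) = 24000
    cost = 122480 + 24000*15 + 500*9 + 24000 + 500 = 511480
step 5: join B via nl
    card(P join B) = 24000*100/(20) = 120000
    cost = 511480 + 24000*100 = 2911480

2911480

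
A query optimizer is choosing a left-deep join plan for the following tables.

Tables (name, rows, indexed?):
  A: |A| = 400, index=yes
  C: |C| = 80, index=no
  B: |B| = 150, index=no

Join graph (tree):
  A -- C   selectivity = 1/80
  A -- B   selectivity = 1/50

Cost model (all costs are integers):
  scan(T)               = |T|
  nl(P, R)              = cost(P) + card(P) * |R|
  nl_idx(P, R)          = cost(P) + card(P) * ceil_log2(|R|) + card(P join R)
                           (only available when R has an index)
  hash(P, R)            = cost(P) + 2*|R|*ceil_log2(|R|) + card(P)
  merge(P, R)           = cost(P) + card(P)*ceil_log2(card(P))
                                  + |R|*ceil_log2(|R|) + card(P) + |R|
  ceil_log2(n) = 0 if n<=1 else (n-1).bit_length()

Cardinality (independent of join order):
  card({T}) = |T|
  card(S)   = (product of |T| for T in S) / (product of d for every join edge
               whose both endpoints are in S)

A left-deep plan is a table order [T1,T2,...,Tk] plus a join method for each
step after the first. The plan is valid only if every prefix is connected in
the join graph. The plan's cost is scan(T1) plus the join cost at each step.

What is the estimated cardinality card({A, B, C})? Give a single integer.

1200

Tables in S: A(400), B(150), C(80)
Edges inside S: A-C(d=80), A-B(d=50)
numerator = 400 * 150 * 80 = 4800000
denominator = 80 * 50 = 4000
card(S) = 4800000 / 4000 = 1200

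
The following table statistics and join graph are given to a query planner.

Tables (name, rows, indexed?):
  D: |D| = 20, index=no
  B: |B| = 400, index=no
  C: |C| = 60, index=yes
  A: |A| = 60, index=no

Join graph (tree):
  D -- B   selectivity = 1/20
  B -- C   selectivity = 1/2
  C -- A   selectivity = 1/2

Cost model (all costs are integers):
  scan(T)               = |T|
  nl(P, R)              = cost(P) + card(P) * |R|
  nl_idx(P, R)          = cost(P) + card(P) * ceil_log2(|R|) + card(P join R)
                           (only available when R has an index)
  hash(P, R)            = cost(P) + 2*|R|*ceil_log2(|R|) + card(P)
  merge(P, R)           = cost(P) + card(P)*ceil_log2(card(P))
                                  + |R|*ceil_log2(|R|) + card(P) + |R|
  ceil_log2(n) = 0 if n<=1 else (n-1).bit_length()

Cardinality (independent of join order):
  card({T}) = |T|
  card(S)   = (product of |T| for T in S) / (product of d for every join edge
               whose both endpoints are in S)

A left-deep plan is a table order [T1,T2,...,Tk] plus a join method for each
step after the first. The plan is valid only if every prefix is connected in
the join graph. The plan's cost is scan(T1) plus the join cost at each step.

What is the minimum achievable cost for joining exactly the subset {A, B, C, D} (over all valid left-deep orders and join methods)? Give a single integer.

14840

Selinger DP over subsets of {A,B,C,D}:
  {D}: scan cost=20, card=20
  {B}: scan cost=400, card=400
  {C}: scan cost=60, card=60
  {A}: scan cost=60, card=60
  {BD}: card=400; try (D,hash)→1000, (B,merge)→4140, (D,merge)→4520, (B,hash)→7240, (B,nl)→8020, (D,nl)→8400; best=1000 via (D,hash)
  {BC}: card=12000; try (C,hash)→1520, (B,merge)→4480, (C,merge)→4820, (B,hash)→7320, (C,nl_idx)→14800, (B,nl)→24060 …(+1); best=1520 via (C,hash)
  {AC}: card=1800; try (C,hash)→840, (A,hash)→840, (C,merge)→900, (A,merge)→900, (C,nl_idx)→2220, (C,nl)→3660 …(+1); best=840 via (C,hash)
  {BCD}: card=12000; try (C,hash)→2120, (C,merge)→5420, (D,hash)→13720, (C,nl_idx)→15400, (C,nl)→25000, (D,merge)→181640 …(+1); best=2120 via (C,hash)
  {ABC}: card=360000; try (B,hash)→9840, (A,hash)→14240, (B,merge)→26440, (A,merge)→181940, (B,nl)→720840, (A,nl)→721520; best=9840 via (B,hash)
  {ABCD}: card=360000; try (A,hash)→14840, (A,merge)→182540, (D,hash)→370040, (A,nl)→722120, (D,nl)→7209840, (D,merge)→7209960; best=14840 via (A,hash)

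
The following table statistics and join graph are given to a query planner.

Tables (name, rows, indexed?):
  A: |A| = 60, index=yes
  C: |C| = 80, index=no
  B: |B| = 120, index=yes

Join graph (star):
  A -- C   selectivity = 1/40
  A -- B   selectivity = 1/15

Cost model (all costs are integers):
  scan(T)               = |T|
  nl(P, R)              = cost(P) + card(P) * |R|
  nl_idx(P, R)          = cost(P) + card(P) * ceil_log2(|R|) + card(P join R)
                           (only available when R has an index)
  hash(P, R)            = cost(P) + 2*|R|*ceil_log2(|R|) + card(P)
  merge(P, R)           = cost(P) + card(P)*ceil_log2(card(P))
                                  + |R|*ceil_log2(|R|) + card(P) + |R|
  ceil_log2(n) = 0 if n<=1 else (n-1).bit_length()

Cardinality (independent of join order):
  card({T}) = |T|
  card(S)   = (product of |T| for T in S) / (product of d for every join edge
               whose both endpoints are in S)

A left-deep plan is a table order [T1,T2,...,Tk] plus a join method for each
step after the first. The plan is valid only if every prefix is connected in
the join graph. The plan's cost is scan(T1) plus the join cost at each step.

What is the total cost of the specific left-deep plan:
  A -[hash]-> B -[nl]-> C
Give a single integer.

40200

step 1: scan A: cost=60, card=60
step 2: join B via hash
    card(P join B) = 60*120/(15) = 480
    cost = 60 + 2*120*7 + 60 = 1800
step 3: join C via nl
    card(P join C) = 480*80/(40) = 960
    cost = 1800 + 480*80 = 40200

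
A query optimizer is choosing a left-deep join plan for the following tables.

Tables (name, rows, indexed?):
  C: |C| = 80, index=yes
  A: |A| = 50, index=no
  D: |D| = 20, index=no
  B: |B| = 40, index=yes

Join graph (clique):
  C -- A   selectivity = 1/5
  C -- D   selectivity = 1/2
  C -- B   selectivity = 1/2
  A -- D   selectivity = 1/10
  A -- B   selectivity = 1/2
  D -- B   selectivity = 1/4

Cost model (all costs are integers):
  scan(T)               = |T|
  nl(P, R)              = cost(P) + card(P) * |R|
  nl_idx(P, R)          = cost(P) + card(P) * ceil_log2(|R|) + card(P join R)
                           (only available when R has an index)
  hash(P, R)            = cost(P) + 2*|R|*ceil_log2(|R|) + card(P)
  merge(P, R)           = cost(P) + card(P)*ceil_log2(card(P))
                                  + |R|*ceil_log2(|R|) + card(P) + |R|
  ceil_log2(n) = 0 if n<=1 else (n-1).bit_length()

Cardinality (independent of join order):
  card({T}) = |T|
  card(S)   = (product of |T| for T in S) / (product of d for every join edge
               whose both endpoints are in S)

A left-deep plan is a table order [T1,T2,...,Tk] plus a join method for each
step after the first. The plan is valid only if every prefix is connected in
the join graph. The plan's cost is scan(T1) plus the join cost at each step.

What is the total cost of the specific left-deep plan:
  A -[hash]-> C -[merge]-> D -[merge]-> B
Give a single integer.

19220

step 1: scan A: cost=50, card=50
step 2: join C via hash
    card(P join C) = 50*80/(5) = 800
    cost = 50 + 2*80*7 + 50 = 1220
step 3: join D via merge
    card(P join D) = 800*20/(2*10) = 800
    cost = 1220 + 800*10 + 20*5 + 800 + 20 = 10140
step 4: join B via merge
    card(P join B) = 800*40/(2*2*4) = 2000
    cost = 10140 + 800*10 + 40*6 + 800 + 40 = 19220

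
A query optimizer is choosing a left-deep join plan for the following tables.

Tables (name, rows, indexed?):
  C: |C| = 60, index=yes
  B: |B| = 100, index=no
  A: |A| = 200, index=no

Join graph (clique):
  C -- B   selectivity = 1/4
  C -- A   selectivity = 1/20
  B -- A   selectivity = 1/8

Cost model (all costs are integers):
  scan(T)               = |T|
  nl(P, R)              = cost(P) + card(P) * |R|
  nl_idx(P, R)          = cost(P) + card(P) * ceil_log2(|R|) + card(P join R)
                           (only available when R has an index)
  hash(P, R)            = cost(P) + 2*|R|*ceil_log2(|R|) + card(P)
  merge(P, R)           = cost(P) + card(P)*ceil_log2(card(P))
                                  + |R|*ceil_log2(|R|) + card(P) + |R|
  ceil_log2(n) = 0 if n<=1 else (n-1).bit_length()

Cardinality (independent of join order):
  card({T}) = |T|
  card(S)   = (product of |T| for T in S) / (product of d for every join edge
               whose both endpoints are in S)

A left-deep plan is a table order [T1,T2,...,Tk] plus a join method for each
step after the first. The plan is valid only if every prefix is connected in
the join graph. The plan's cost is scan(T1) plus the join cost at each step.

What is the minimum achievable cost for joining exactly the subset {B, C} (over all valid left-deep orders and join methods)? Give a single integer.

920

Selinger DP over subsets of {B,C}:
  {C}: scan cost=60, card=60
  {B}: scan cost=100, card=100
  {BC}: card=1500; try (C,hash)→920, (B,merge)→1280, (C,merge)→1320, (B,hash)→1520, (C,nl_idx)→2200, (B,nl)→6060 …(+1); best=920 via (C,hash)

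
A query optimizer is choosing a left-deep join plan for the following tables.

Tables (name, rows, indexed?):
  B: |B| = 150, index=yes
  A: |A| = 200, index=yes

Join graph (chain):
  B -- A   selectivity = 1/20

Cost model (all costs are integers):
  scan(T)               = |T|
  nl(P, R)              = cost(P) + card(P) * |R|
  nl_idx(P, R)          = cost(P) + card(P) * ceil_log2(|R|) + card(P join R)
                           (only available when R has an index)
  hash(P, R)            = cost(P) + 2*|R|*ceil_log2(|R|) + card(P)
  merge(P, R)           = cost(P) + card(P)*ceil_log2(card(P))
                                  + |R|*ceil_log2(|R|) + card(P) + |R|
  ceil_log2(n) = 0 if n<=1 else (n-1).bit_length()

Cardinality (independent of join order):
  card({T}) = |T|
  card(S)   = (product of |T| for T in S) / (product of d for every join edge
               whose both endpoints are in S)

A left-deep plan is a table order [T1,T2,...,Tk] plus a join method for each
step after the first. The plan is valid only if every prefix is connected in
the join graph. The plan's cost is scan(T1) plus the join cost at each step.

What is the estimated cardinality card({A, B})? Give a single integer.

Tables in S: A(200), B(150)
Edges inside S: B-A(d=20)
numerator = 200 * 150 = 30000
denominator = 20 = 20
card(S) = 30000 / 20 = 1500

1500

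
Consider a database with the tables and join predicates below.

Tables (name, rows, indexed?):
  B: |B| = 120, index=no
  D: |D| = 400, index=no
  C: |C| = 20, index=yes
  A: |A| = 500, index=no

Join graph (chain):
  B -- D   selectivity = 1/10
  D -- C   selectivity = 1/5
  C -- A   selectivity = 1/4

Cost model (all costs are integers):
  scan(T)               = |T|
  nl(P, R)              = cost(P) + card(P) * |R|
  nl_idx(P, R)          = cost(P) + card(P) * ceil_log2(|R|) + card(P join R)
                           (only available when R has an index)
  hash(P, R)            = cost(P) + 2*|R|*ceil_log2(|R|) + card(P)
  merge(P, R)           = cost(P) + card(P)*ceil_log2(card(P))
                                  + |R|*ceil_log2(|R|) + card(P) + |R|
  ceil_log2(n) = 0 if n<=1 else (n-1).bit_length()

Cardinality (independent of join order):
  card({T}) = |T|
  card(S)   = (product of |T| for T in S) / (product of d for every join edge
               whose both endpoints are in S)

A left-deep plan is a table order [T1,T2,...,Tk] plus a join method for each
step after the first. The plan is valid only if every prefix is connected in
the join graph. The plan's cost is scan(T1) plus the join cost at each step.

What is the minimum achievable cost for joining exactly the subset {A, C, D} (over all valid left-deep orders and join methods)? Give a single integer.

Selinger DP over subsets of {A,C,D}:
  {D}: scan cost=400, card=400
  {C}: scan cost=20, card=20
  {A}: scan cost=500, card=500
  {CD}: card=1600; try (C,hash)→1000, (C,nl_idx)→4000, (D,merge)→4140, (C,merge)→4520, (D,hash)→7240, (D,nl)→8020 …(+1); best=1000 via (C,hash)
  {AC}: card=2500; try (C,hash)→1200, (A,merge)→5140, (C,nl_idx)→5500, (C,merge)→5620, (A,hash)→9040, (A,nl)→10020 …(+1); best=1200 via (C,hash)
  {ACD}: card=200000; try (D,hash)→10900, (A,hash)→11600, (A,merge)→25200, (D,merge)→37700, (A,nl)→801000, (D,nl)→1001200; best=10900 via (D,hash)

10900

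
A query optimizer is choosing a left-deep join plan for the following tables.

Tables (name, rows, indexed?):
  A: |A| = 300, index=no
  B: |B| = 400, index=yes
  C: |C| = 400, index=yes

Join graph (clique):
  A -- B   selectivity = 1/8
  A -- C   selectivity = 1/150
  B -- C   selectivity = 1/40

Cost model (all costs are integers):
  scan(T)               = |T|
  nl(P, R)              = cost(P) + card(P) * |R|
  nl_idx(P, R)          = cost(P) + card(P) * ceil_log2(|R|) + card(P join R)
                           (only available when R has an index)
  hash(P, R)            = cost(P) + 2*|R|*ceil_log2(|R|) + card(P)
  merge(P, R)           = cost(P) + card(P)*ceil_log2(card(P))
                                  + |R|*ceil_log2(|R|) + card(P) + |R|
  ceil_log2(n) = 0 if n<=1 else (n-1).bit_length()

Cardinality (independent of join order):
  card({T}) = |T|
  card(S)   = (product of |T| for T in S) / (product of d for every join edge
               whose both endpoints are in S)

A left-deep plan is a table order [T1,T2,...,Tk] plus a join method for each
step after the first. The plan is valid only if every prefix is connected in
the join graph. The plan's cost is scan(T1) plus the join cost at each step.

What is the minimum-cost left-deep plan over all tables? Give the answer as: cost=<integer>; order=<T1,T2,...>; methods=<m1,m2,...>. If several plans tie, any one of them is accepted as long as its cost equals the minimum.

cost=11800; order=A,C,B; methods=nl_idx,hash

Selinger DP (subsets sized 1..n):
  {A}: scan cost=300, card=300
  {B}: scan cost=400, card=400
  {C}: scan cost=400, card=400
  {AB}: card=15000; try (A,hash)→6200, (B,merge)→7300, (A,merge)→7400, (B,hash)→7800, (B,nl_idx)→18000, (B,nl)→120300 …(+1); best=6200 via (A,hash)
  {AC}: card=800; try (C,nl_idx)→3800, (A,hash)→6200, (C,merge)→7300, (A,merge)→7400, (C,hash)→7800, (C,nl)→120300 …(+1); best=3800 via (C,nl_idx)
  {BC}: card=4000; try (C,hash)→8000, (C,nl_idx)→8000, (B,hash)→8000, (B,nl_idx)→8000, (C,merge)→8400, (B,merge)→8400 …(+2); best=8000 via (C,hash)
  {ABC}: card=1000; try (B,hash)→11800, (B,nl_idx)→12000, (B,merge)→16600, (A,hash)→17400, (C,hash)→28400, (A,merge)→63000 …(+5); best=11800 via (B,hash)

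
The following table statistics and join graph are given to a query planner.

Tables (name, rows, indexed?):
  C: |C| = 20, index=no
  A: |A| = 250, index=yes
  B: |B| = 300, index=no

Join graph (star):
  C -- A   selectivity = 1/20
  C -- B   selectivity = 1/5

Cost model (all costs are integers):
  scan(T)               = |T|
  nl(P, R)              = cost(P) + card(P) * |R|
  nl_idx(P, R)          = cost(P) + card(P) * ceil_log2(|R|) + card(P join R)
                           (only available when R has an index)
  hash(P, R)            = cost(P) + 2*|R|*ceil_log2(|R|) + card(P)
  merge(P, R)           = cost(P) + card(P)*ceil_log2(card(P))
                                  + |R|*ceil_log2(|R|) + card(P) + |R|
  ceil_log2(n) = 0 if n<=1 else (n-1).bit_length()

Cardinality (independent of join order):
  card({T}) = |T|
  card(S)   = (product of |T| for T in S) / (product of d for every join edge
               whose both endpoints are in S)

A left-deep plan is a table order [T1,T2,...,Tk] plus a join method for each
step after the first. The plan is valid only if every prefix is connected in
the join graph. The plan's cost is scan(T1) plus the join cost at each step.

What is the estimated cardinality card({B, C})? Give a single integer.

1200

Tables in S: B(300), C(20)
Edges inside S: C-B(d=5)
numerator = 300 * 20 = 6000
denominator = 5 = 5
card(S) = 6000 / 5 = 1200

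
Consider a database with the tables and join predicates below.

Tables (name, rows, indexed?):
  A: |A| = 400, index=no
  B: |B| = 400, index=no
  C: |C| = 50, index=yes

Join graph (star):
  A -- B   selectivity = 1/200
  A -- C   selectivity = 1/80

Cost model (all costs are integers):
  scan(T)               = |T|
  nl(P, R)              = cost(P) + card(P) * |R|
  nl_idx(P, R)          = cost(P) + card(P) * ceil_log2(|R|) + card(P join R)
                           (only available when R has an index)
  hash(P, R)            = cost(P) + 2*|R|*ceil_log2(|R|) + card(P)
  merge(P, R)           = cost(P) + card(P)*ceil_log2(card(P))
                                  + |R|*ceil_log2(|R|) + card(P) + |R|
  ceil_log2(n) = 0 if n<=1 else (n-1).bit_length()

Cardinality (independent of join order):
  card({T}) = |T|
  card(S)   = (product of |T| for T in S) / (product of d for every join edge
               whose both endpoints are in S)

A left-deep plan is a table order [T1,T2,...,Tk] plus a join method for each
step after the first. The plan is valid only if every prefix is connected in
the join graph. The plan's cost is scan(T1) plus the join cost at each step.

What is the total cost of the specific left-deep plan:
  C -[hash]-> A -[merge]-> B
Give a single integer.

step 1: scan C: cost=50, card=50
step 2: join A via hash
    card(P join A) = 50*400/(80) = 250
    cost = 50 + 2*400*9 + 50 = 7300
step 3: join B via merge
    card(P join B) = 250*400/(200) = 500
    cost = 7300 + 250*8 + 400*9 + 250 + 400 = 13550

13550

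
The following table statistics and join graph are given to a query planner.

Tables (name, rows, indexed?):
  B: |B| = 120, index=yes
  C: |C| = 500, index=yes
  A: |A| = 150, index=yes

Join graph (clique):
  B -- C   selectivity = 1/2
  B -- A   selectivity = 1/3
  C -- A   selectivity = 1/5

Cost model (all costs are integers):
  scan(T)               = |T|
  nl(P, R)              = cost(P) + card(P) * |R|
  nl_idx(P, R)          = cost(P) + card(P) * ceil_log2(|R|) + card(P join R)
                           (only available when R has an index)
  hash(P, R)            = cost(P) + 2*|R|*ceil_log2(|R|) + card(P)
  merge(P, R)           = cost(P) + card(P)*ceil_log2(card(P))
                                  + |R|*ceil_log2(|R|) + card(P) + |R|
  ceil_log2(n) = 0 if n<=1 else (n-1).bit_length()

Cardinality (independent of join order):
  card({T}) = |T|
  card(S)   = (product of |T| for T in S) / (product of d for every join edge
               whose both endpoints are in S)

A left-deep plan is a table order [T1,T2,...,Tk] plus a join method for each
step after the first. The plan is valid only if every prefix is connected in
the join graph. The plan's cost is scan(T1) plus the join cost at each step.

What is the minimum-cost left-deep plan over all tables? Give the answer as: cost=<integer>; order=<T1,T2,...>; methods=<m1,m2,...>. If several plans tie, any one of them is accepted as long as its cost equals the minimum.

Selinger DP (subsets sized 1..n):
  {B}: scan cost=120, card=120
  {C}: scan cost=500, card=500
  {A}: scan cost=150, card=150
  {BC}: card=30000; try (B,hash)→2680, (C,merge)→6080, (B,merge)→6460, (C,hash)→9240, (C,nl_idx)→31200, (B,nl_idx)→34000 …(+2); best=2680 via (B,hash)
  {AB}: card=6000; try (B,hash)→1980, (A,merge)→2430, (B,merge)→2460, (A,hash)→2640, (A,nl_idx)→7080, (B,nl_idx)→7200 …(+2); best=1980 via (B,hash)
  {AC}: card=15000; try (A,hash)→3400, (C,merge)→6500, (A,merge)→6850, (C,hash)→9300, (C,nl_idx)→16500, (A,nl_idx)→19500 …(+2); best=3400 via (A,hash)
  {ABC}: card=300000; try (C,hash)→16980, (B,hash)→20080, (A,hash)→35080, (C,merge)→90980, (B,merge)→229360, (C,nl_idx)→355980 …(+6); best=16980 via (C,hash)

cost=16980; order=A,B,C; methods=hash,hash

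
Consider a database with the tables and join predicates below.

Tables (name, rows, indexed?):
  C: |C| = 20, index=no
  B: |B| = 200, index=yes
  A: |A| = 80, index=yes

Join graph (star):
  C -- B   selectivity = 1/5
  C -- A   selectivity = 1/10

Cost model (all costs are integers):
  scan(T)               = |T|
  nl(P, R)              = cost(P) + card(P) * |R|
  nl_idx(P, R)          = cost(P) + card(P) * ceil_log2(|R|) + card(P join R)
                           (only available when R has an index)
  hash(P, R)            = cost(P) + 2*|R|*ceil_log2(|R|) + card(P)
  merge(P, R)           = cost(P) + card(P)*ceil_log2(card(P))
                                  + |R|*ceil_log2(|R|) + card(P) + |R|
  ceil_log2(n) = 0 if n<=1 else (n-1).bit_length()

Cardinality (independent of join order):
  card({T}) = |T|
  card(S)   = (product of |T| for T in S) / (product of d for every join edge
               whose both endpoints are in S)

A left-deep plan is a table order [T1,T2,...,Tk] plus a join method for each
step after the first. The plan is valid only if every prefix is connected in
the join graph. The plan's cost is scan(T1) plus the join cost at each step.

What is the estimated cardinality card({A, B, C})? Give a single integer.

6400

Tables in S: A(80), B(200), C(20)
Edges inside S: C-B(d=5), C-A(d=10)
numerator = 80 * 200 * 20 = 320000
denominator = 5 * 10 = 50
card(S) = 320000 / 50 = 6400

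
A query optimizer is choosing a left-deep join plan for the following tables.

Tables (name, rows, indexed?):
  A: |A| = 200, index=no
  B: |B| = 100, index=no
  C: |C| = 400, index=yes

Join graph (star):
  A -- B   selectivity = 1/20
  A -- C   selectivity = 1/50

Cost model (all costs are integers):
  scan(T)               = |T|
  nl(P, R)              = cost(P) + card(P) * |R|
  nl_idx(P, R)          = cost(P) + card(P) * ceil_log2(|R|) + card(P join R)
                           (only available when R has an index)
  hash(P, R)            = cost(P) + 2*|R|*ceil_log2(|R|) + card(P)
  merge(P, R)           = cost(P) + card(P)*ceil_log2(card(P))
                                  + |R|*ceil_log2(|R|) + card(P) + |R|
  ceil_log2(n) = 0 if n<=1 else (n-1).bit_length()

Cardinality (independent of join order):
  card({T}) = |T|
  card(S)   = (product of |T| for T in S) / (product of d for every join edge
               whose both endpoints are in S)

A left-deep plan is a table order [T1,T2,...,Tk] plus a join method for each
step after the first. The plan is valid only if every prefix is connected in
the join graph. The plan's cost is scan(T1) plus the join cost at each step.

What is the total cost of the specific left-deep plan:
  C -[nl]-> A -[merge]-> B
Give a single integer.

step 1: scan C: cost=400, card=400
step 2: join A via nl
    card(P join A) = 400*200/(50) = 1600
    cost = 400 + 400*200 = 80400
step 3: join B via merge
    card(P join B) = 1600*100/(20) = 8000
    cost = 80400 + 1600*11 + 100*7 + 1600 + 100 = 100400

100400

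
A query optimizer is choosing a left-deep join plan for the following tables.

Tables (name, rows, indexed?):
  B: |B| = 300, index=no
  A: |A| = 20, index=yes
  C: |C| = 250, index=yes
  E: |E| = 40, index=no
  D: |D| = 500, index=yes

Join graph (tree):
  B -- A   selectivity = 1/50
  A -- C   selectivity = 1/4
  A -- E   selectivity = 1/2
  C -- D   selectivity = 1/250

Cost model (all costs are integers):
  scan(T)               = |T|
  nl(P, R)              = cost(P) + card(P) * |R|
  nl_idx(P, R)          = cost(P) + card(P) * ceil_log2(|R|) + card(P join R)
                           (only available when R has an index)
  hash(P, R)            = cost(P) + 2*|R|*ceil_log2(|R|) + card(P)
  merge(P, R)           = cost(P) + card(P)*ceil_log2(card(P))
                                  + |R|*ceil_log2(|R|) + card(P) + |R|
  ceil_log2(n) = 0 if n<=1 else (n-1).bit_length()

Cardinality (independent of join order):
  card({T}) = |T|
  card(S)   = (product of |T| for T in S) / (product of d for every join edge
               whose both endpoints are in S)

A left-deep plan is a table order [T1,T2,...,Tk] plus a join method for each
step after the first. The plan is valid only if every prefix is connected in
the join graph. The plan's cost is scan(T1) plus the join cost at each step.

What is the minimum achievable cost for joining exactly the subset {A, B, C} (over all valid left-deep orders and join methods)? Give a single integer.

4010

Selinger DP over subsets of {A,B,C}:
  {B}: scan cost=300, card=300
  {A}: scan cost=20, card=20
  {C}: scan cost=250, card=250
  {AB}: card=120; try (A,hash)→800, (A,nl_idx)→1920, (B,merge)→3140, (A,merge)→3420, (B,hash)→5440, (B,nl)→6020 …(+1); best=800 via (A,hash)
  {AC}: card=1250; try (A,hash)→700, (C,nl_idx)→1430, (C,merge)→2390, (A,merge)→2620, (A,nl_idx)→2750, (C,hash)→4040 …(+2); best=700 via (A,hash)
  {ABC}: card=7500; try (C,merge)→4010, (C,hash)→4920, (B,hash)→7350, (C,nl_idx)→9260, (B,merge)→18700, (C,nl)→30800 …(+1); best=4010 via (C,merge)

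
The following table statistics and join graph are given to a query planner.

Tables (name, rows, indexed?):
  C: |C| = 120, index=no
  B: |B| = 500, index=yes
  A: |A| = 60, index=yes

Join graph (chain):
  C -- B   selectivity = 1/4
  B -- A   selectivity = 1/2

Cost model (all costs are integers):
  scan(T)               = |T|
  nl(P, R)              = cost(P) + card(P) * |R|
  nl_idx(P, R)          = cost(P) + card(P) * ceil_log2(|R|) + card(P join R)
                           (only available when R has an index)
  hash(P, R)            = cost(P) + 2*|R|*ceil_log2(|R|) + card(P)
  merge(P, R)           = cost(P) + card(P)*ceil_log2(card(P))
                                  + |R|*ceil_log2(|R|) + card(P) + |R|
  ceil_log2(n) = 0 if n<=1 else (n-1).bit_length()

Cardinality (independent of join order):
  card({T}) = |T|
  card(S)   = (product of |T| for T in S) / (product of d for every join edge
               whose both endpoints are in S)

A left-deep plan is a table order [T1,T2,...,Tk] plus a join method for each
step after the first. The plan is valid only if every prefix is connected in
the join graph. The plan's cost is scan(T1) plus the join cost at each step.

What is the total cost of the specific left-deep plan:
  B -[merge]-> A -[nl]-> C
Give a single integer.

1805920

step 1: scan B: cost=500, card=500
step 2: join A via merge
    card(P join A) = 500*60/(2) = 15000
    cost = 500 + 500*9 + 60*6 + 500 + 60 = 5920
step 3: join C via nl
    card(P join C) = 15000*120/(4) = 450000
    cost = 5920 + 15000*120 = 1805920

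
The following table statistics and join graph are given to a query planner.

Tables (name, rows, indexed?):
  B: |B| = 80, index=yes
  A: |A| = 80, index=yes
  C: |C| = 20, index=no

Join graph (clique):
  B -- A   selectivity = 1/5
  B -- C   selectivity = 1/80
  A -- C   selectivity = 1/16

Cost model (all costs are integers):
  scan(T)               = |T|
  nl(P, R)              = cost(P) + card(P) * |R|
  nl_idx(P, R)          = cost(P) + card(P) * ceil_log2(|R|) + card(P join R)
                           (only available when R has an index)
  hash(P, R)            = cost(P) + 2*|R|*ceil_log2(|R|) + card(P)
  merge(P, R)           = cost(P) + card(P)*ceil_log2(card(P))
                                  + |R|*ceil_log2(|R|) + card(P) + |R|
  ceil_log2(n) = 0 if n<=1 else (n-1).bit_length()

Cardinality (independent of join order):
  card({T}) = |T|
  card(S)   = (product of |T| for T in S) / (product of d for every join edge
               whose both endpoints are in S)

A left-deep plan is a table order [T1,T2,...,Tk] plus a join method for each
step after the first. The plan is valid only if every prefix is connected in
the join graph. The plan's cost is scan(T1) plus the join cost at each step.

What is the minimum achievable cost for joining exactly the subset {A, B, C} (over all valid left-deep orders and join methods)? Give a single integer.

340

Selinger DP over subsets of {A,B,C}:
  {B}: scan cost=80, card=80
  {A}: scan cost=80, card=80
  {C}: scan cost=20, card=20
  {AB}: card=1280; try (B,hash)→1280, (A,hash)→1280, (B,merge)→1360, (A,merge)→1360, (B,nl_idx)→1920, (A,nl_idx)→1920 …(+2); best=1280 via (B,hash)
  {BC}: card=20; try (B,nl_idx)→180, (C,hash)→360, (B,merge)→780, (C,merge)→840, (B,hash)→1160, (B,nl)→1620 …(+1); best=180 via (B,nl_idx)
  {AC}: card=100; try (A,nl_idx)→260, (C,hash)→360, (A,merge)→780, (C,merge)→840, (A,hash)→1160, (A,nl)→1620 …(+1); best=260 via (A,nl_idx)
  {ABC}: card=20; try (A,nl_idx)→340, (A,merge)→940, (B,nl_idx)→980, (A,hash)→1320, (B,hash)→1480, (B,merge)→1700 …(+5); best=340 via (A,nl_idx)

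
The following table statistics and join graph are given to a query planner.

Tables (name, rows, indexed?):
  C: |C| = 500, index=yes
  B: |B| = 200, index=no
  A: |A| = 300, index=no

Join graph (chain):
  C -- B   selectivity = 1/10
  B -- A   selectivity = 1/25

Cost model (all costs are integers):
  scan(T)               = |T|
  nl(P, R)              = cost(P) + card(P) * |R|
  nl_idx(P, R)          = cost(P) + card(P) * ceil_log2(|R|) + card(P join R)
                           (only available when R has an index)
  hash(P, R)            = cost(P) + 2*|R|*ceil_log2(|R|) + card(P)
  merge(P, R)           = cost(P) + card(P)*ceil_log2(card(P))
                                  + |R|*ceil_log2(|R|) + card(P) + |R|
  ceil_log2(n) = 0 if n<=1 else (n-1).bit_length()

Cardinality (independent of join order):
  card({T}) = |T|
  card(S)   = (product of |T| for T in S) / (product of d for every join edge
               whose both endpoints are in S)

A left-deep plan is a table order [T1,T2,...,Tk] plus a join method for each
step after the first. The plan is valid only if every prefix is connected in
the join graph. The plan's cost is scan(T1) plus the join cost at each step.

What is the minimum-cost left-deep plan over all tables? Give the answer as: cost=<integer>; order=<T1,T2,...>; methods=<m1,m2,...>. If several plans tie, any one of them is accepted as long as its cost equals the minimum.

cost=15200; order=A,B,C; methods=hash,hash

Selinger DP (subsets sized 1..n):
  {C}: scan cost=500, card=500
  {B}: scan cost=200, card=200
  {A}: scan cost=300, card=300
  {BC}: card=10000; try (B,hash)→4200, (C,merge)→7000, (B,merge)→7300, (C,hash)→9400, (C,nl_idx)→12000, (C,nl)→100200 …(+1); best=4200 via (B,hash)
  {AB}: card=2400; try (B,hash)→3800, (A,merge)→5000, (B,merge)→5100, (A,hash)→5800, (A,nl)→60200, (B,nl)→60300; best=3800 via (B,hash)
  {ABC}: card=120000; try (C,hash)→15200, (A,hash)→19600, (C,merge)→40000, (C,nl_idx)→145400, (A,merge)→157200, (C,nl)→1203800 …(+1); best=15200 via (C,hash)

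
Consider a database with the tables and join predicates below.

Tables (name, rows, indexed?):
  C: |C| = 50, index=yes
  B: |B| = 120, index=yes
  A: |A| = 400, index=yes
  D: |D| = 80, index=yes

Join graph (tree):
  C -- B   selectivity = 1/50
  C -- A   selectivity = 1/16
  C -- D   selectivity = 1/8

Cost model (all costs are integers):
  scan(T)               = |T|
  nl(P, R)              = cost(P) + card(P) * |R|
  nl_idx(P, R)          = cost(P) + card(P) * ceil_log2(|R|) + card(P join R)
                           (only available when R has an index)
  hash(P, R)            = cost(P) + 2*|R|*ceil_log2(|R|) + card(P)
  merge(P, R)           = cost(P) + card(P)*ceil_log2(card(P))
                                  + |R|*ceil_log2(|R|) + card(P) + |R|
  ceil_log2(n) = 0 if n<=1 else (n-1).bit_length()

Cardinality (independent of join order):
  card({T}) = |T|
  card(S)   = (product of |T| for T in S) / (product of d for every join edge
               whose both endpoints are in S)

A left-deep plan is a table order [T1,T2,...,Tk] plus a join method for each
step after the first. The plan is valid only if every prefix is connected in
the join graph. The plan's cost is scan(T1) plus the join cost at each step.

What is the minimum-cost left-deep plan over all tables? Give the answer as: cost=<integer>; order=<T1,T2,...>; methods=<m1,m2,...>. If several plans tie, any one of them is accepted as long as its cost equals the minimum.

cost=8450; order=A,C,B,D; methods=hash,hash,hash

Selinger DP (subsets sized 1..n):
  {C}: scan cost=50, card=50
  {B}: scan cost=120, card=120
  {A}: scan cost=400, card=400
  {D}: scan cost=80, card=80
  {BC}: card=120; try (B,nl_idx)→520, (C,hash)→840, (C,nl_idx)→960, (B,merge)→1360, (C,merge)→1430, (B,hash)→1780 …(+2); best=520 via (B,nl_idx)
  {AC}: card=1250; try (C,hash)→1400, (A,nl_idx)→1750, (C,nl_idx)→4050, (A,merge)→4400, (C,merge)→4750, (A,hash)→7300 …(+2); best=1400 via (C,hash)
  {CD}: card=500; try (C,hash)→760, (D,nl_idx)→900, (D,merge)→1040, (C,nl_idx)→1060, (C,merge)→1070, (D,hash)→1220 …(+2); best=760 via (C,hash)
  {ABC}: card=3000; try (B,hash)→4330, (A,nl_idx)→4600, (A,merge)→5480, (A,hash)→7840, (B,nl_idx)→13150, (B,merge)→17360 …(+2); best=4330 via (B,hash)
  {BCD}: card=1200; try (D,hash)→1760, (D,merge)→2120, (D,nl_idx)→2560, (B,hash)→2940, (B,nl_idx)→5460, (B,merge)→6720 …(+2); best=1760 via (D,hash)
  {ACD}: card=12500; try (D,hash)→3770, (A,hash)→8460, (A,merge)→9760, (D,merge)→17040, (A,nl_idx)→17760, (D,nl_idx)→22650 …(+2); best=3770 via (D,hash)
  {ABCD}: card=30000; try (D,hash)→8450, (A,hash)→10160, (B,hash)→17950, (A,merge)→20160, (A,nl_idx)→42560, (D,merge)→43970 …(+6); best=8450 via (D,hash)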